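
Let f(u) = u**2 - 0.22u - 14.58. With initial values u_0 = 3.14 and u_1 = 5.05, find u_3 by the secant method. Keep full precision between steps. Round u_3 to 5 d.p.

3.91558

f(u_0) = -5.411200, f(u_1) = 9.811500
u_2 = 5.050000 - (9.811500)·(5.050000 - 3.140000)/(9.811500 - (-5.411200)) = 3.818946; f(u_2) = -0.835819
u_3 = 3.818946 - (-0.835819)·(3.818946 - 5.050000)/(-0.835819 - (9.811500)) = 3.915584; f(u_3) = -0.109628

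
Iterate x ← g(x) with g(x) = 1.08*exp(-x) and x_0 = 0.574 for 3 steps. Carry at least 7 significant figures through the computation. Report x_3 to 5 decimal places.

x_1 = g(0.574000) = 0.608329
x_2 = g(0.608329) = 0.587800
x_3 = g(0.587800) = 0.599992

0.59999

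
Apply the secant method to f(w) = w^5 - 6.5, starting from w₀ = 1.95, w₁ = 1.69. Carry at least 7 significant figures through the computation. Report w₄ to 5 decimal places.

1.45765

f(w_0) = 21.695062, f(w_1) = 7.285849
w_2 = 1.690000 - (7.285849)·(1.690000 - 1.950000)/(7.285849 - (21.695062)) = 1.558534; f(w_2) = 2.695630
w_3 = 1.558534 - (2.695630)·(1.558534 - 1.690000)/(2.695630 - (7.285849)) = 1.481330; f(w_3) = 0.632784
w_4 = 1.481330 - (0.632784)·(1.481330 - 1.558534)/(0.632784 - (2.695630)) = 1.457647; f(w_4) = 0.080554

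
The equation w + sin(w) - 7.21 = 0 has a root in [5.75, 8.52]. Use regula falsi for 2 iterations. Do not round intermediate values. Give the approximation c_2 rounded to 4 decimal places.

6.7762

False-position update: c = (a·f(b) − b·f(a))/(f(b) − f(a)); replace the endpoint whose sign matches f(c).
f(5.750000) = -1.968279, f(8.520000) = 2.096288
step 1: c = 7.091381, f(c) = 0.604423 > 0 → new bracket [5.750000, 7.091381]
step 2: c = 6.776241, f(c) = 0.039561 > 0 → new bracket [5.750000, 6.776241]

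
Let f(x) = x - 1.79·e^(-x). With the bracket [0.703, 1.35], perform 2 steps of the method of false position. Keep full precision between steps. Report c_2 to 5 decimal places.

f(0.703000) = -0.183225, f(1.350000) = 0.885960
step 1: c = 0.813876, f(c) = 0.020660 > 0 → new bracket [0.703000, 0.813876]
step 2: c = 0.802640, f(c) = 0.000463 > 0 → new bracket [0.703000, 0.802640]

0.80264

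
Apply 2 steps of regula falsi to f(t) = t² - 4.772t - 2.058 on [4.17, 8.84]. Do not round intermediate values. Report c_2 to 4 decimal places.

4.9841

f(4.170000) = -4.568340, f(8.840000) = 33.903120
step 1: c = 4.724545, f(c) = -2.282204 < 0 → new bracket [4.724545, 8.840000]
step 2: c = 4.984106, f(c) = -1.000841 < 0 → new bracket [4.984106, 8.840000]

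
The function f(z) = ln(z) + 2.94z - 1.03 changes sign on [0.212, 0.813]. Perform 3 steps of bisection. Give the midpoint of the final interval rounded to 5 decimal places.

0.55006

f(0.212000) = -1.957889, f(0.813000) = 1.153196 (opposite signs)
step 1: m = 0.512500, f(m) = -0.191705 < 0 → root in [0.512500, 0.813000]
step 2: m = 0.662750, f(m) = 0.507128 > 0 → root in [0.512500, 0.662750]
step 3: m = 0.587625, f(m) = 0.165951 > 0 → root in [0.512500, 0.587625]
Midpoint of [0.512500, 0.587625] = 0.550062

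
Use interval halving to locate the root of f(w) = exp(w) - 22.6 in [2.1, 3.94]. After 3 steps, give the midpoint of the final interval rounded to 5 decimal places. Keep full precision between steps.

f(2.100000) = -14.433830, f(3.940000) = 28.818601 (opposite signs)
step 1: m = 3.020000, f(m) = -2.108708 < 0 → root in [3.020000, 3.940000]
step 2: m = 3.480000, f(m) = 9.859722 > 0 → root in [3.020000, 3.480000]
step 3: m = 3.250000, f(m) = 3.190340 > 0 → root in [3.020000, 3.250000]
Midpoint of [3.020000, 3.250000] = 3.135000

3.13500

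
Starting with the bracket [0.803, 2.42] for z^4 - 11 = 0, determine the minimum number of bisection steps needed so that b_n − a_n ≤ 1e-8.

28

Initial width b − a = 2.42 − 0.803 = 1.617000.
After n steps the width is (b−a)/2^n; need (b−a)/2^n ≤ 1e-8.
So n ≥ log₂(1.617000/1e-8) = log₂(161700000.0000) ≈ 27.2687.
Hence n = 28.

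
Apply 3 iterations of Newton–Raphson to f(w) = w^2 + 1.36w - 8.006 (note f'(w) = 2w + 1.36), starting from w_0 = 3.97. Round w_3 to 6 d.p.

2.230097

w_0 = 3.970000: f = 13.154100, f' = 9.300000 → w_1 = 3.970000 - (13.154100)/(9.300000) = 2.555581
w_1 = 2.555581: f = 2.000582, f' = 6.471161 → w_2 = 2.555581 - (2.000582)/(6.471161) = 2.246427
w_2 = 2.246427: f = 0.095576, f' = 5.852854 → w_3 = 2.246427 - (0.095576)/(5.852854) = 2.230097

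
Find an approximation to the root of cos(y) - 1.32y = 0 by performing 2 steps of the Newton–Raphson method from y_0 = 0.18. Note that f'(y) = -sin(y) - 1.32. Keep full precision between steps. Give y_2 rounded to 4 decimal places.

Newton update: y ← y − f(y)/f'(y).
y_0 = 0.180000: f = 0.746244, f' = -1.499030 → y_1 = 0.180000 - (0.746244)/(-1.499030) = 0.677818
y_1 = 0.677818: f = -0.115777, f' = -1.947095 → y_2 = 0.677818 - (-0.115777)/(-1.947095) = 0.618357

0.6184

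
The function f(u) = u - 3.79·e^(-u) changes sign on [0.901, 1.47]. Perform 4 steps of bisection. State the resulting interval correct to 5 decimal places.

f(0.901000) = -0.638359, f(1.470000) = 0.598582 (opposite signs)
step 1: m = 1.185500, f(m) = 0.027301 > 0 → root in [0.901000, 1.185500]
step 2: m = 1.043250, f(m) = -0.291997 < 0 → root in [1.043250, 1.185500]
step 3: m = 1.114375, f(m) = -0.129201 < 0 → root in [1.114375, 1.185500]
step 4: m = 1.149938, f(m) = -0.050191 < 0 → root in [1.149938, 1.185500]

[1.14994, 1.18550]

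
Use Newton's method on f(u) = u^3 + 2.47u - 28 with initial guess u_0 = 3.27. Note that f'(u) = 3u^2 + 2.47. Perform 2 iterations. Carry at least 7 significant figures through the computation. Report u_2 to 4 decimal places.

2.7677

u_0 = 3.270000: f = 15.042683, f' = 34.548700 → u_1 = 3.270000 - (15.042683)/(34.548700) = 2.834595
u_1 = 2.834595: f = 1.777214, f' = 26.574783 → u_2 = 2.834595 - (1.777214)/(26.574783) = 2.767719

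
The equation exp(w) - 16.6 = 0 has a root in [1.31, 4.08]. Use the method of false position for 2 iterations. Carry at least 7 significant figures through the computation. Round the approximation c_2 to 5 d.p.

2.34364

f(1.310000) = -12.893826, f(4.080000) = 42.545470
step 1: c = 1.954234, f(c) = -9.541487 < 0 → new bracket [1.954234, 4.080000]
step 2: c = 2.343640, f(c) = -6.180905 < 0 → new bracket [2.343640, 4.080000]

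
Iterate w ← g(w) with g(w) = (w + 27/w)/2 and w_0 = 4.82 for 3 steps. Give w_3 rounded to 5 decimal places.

w_1 = g(4.820000) = 5.210830
w_2 = g(5.210830) = 5.196173
w_3 = g(5.196173) = 5.196152

5.19615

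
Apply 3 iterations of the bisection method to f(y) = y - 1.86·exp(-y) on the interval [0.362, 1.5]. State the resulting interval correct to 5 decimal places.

[0.78875, 0.93100]

f(0.362000) = -0.933085, f(1.500000) = 1.084978 (opposite signs)
step 1: m = 0.931000, f(m) = 0.197864 > 0 → root in [0.362000, 0.931000]
step 2: m = 0.646500, f(m) = -0.327910 < 0 → root in [0.646500, 0.931000]
step 3: m = 0.788750, f(m) = -0.056457 < 0 → root in [0.788750, 0.931000]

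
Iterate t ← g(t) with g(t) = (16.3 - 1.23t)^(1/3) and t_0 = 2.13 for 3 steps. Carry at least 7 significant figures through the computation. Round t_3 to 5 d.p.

2.37412

t_1 = g(2.130000) = 2.391643
t_2 = g(2.391643) = 2.372740
t_3 = g(2.372740) = 2.374116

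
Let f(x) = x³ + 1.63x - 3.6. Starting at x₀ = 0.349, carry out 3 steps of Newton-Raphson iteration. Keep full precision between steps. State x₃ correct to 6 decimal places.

1.203274

f'(x) = 3x² + 1.63
x_0 = 0.349000: f = -2.988621, f' = 1.995403 → x_1 = 0.349000 - (-2.988621)/(1.995403) = 1.846753
x_1 = 1.846753: f = 5.708556, f' = 11.861493 → x_2 = 1.846753 - (5.708556)/(11.861493) = 1.365485
x_2 = 1.365485: f = 1.171758, f' = 7.223651 → x_3 = 1.365485 - (1.171758)/(7.223651) = 1.203274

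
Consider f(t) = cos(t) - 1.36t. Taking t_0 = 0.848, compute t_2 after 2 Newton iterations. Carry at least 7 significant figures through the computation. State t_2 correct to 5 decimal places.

Newton update: t ← t − f(t)/f'(t).
f'(t) = -sin(t) - 1.36
t_0 = 0.848000: f = -0.491796, f' = -2.109959 → t_1 = 0.848000 - (-0.491796)/(-2.109959) = 0.614917
t_1 = 0.614917: f = -0.019466, f' = -1.936891 → t_2 = 0.614917 - (-0.019466)/(-1.936891) = 0.604867

0.60487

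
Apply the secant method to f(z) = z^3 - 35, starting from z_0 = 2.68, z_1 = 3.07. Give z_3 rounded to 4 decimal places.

f(z_0) = -15.751168, f(z_1) = -6.065557
z_2 = 3.070000 - (-6.065557)·(3.070000 - 2.680000)/(-6.065557 - (-15.751168)) = 3.314235; f(z_2) = 1.404073
z_3 = 3.314235 - (1.404073)·(3.314235 - 3.070000)/(1.404073 - (-6.065557)) = 3.268326; f(z_3) = -0.087886

3.2683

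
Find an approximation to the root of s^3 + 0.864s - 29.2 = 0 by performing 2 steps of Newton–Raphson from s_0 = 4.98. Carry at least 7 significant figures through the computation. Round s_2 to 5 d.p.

Newton update: s ← s − f(s)/f'(s).
f'(s) = 3s^2 + 0.864
s_0 = 4.980000: f = 98.608712, f' = 75.265200 → s_1 = 4.980000 - (98.608712)/(75.265200) = 3.669850
s_1 = 3.669850: f = 23.395547, f' = 41.267394 → s_2 = 3.669850 - (23.395547)/(41.267394) = 3.102924

3.10292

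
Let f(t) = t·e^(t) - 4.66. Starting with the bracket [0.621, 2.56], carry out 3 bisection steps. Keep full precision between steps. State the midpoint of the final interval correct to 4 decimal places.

f(0.621000) = -3.504451, f(2.560000) = 28.455692 (opposite signs)
step 1: m = 1.590500, f(m) = 3.143313 > 0 → root in [0.621000, 1.590500]
step 2: m = 1.105750, f(m) = -1.318988 < 0 → root in [1.105750, 1.590500]
step 3: m = 1.348125, f(m) = 0.530550 > 0 → root in [1.105750, 1.348125]
Midpoint of [1.105750, 1.348125] = 1.226938

1.2269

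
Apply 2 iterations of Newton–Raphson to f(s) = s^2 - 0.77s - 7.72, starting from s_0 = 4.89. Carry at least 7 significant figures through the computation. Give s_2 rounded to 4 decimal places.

3.2065

Newton update: s ← s − f(s)/f'(s).
f'(s) = 2s - 0.77
s_0 = 4.890000: f = 12.426800, f' = 9.010000 → s_1 = 4.890000 - (12.426800)/(9.010000) = 3.510777
s_1 = 3.510777: f = 1.902256, f' = 6.251554 → s_2 = 3.510777 - (1.902256)/(6.251554) = 3.206492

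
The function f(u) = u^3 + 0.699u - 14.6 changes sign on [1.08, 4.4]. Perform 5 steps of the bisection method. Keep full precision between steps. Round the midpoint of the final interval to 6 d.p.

f(1.080000) = -12.585368, f(4.400000) = 73.659600 (opposite signs)
step 1: m = 2.740000, f(m) = 7.886084 > 0 → root in [1.080000, 2.740000]
step 2: m = 1.910000, f(m) = -6.297039 < 0 → root in [1.910000, 2.740000]
step 3: m = 2.325000, f(m) = -0.406747 < 0 → root in [2.325000, 2.740000]
step 4: m = 2.532500, f(m) = 3.412549 > 0 → root in [2.325000, 2.532500]
step 5: m = 2.428750, f(m) = 1.424471 > 0 → root in [2.325000, 2.428750]
Midpoint of [2.325000, 2.428750] = 2.376875

2.376875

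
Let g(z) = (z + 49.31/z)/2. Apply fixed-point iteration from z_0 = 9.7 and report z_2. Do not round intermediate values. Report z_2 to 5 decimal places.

7.03135

z_1 = g(9.700000) = 7.391753
z_2 = g(7.391753) = 7.031350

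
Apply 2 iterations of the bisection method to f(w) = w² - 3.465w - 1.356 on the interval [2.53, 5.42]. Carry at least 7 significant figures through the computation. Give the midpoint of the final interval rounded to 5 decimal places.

f(2.530000) = -3.721550, f(5.420000) = 9.240100 (opposite signs)
step 1: m = 3.975000, f(m) = 0.671250 > 0 → root in [2.530000, 3.975000]
step 2: m = 3.252500, f(m) = -2.047156 < 0 → root in [3.252500, 3.975000]
Midpoint of [3.252500, 3.975000] = 3.613750

3.61375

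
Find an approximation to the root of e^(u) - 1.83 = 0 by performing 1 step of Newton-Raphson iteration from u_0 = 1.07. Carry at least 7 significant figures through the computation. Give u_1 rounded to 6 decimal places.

0.697706

f'(u) = e^(u)
u_0 = 1.070000: f = 1.085379, f' = 2.915379 → u_1 = 1.070000 - (1.085379)/(2.915379) = 0.697706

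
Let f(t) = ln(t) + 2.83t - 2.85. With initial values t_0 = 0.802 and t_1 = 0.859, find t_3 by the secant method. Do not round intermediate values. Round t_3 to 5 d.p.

f(t_0) = -0.800987, f(t_1) = -0.571016
t_2 = 0.859000 - (-0.571016)·(0.859000 - 0.802000)/(-0.571016 - (-0.800987)) = 1.000531; f(t_2) = -0.017966
t_3 = 1.000531 - (-0.017966)·(1.000531 - 0.859000)/(-0.017966 - (-0.571016)) = 1.005129; f(t_3) = -0.000370

1.00513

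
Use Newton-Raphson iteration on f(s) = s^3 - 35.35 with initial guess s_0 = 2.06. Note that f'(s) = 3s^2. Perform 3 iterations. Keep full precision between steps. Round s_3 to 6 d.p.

s_0 = 2.060000: f = -26.608184, f' = 12.730800 → s_1 = 2.060000 - (-26.608184)/(12.730800) = 4.150064
s_1 = 4.150064: f = 36.126671, f' = 51.669088 → s_2 = 4.150064 - (36.126671)/(51.669088) = 3.450871
s_2 = 3.450871: f = 5.744722, f' = 35.725525 → s_3 = 3.450871 - (5.744722)/(35.725525) = 3.290069

3.290069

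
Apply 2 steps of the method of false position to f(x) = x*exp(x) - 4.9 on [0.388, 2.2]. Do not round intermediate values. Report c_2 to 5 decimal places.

1.03861

f(0.388000) = -4.328076, f(2.200000) = 14.955030
step 1: c = 0.794702, f(c) = -3.140704 < 0 → new bracket [0.794702, 2.200000]
step 2: c = 1.038606, f(c) = -1.965651 < 0 → new bracket [1.038606, 2.200000]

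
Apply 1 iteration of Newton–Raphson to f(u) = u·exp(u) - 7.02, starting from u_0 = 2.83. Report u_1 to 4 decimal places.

f'(u) = (u + 1)·exp(u)
u_0 = 2.830000: f = 40.935654, f' = 64.901115 → u_1 = 2.830000 - (40.935654)/(64.901115) = 2.199261

2.1993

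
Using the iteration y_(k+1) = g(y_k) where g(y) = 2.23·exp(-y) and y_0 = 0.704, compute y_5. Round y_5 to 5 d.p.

1.03291

y_1 = g(0.704000) = 1.102965
y_2 = g(1.102965) = 0.740105
y_3 = g(0.740105) = 1.063852
y_4 = g(1.063852) = 0.769626
y_5 = g(0.769626) = 1.032905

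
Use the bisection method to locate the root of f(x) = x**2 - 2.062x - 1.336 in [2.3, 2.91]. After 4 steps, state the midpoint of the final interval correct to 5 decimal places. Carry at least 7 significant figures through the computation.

2.58594

f(2.300000) = -0.788600, f(2.910000) = 1.131680 (opposite signs)
step 1: m = 2.605000, f(m) = 0.078515 > 0 → root in [2.300000, 2.605000]
step 2: m = 2.452500, f(m) = -0.378299 < 0 → root in [2.452500, 2.605000]
step 3: m = 2.528750, f(m) = -0.155706 < 0 → root in [2.528750, 2.605000]
step 4: m = 2.566875, f(m) = -0.040049 < 0 → root in [2.566875, 2.605000]
Midpoint of [2.566875, 2.605000] = 2.585938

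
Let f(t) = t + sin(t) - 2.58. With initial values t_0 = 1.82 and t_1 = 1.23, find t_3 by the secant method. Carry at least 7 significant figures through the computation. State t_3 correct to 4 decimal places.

1.5861

f(t_0) = 0.209109, f(t_1) = -0.407511
t_2 = 1.230000 - (-0.407511)·(1.230000 - 1.820000)/(-0.407511 - (0.209109)) = 1.619918; f(t_2) = 0.038712
t_3 = 1.619918 - (0.038712)·(1.619918 - 1.230000)/(0.038712 - (-0.407511)) = 1.586091; f(t_3) = 0.005974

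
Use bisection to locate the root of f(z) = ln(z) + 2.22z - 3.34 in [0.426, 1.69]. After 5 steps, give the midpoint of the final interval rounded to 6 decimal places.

1.354250

f(0.426000) = -3.247596, f(1.690000) = 0.936529 (opposite signs)
step 1: m = 1.058000, f(m) = -0.934860 < 0 → root in [1.058000, 1.690000]
step 2: m = 1.374000, f(m) = 0.028006 > 0 → root in [1.058000, 1.374000]
step 3: m = 1.216000, f(m) = -0.444913 < 0 → root in [1.216000, 1.374000]
step 4: m = 1.295000, f(m) = -0.206589 < 0 → root in [1.295000, 1.374000]
step 5: m = 1.334500, f(m) = -0.088853 < 0 → root in [1.334500, 1.374000]
Midpoint of [1.334500, 1.374000] = 1.354250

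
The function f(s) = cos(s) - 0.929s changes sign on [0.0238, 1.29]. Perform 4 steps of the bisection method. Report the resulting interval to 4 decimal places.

[0.7360, 0.8152]

f(0.023800) = 0.977607, f(1.290000) = -0.921289 (opposite signs)
step 1: m = 0.656900, f(m) = 0.181629 > 0 → root in [0.656900, 1.290000]
step 2: m = 0.973450, f(m) = -0.341885 < 0 → root in [0.656900, 0.973450]
step 3: m = 0.815175, f(m) = -0.071557 < 0 → root in [0.656900, 0.815175]
step 4: m = 0.736038, f(m) = 0.057356 > 0 → root in [0.736038, 0.815175]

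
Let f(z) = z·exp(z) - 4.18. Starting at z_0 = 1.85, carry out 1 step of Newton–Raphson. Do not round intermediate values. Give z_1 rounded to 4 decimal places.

f'(z) = (z + 1)·exp(z)
z_0 = 1.850000: f = 7.585666, f' = 18.125486 → z_1 = 1.850000 - (7.585666)/(18.125486) = 1.431492

1.4315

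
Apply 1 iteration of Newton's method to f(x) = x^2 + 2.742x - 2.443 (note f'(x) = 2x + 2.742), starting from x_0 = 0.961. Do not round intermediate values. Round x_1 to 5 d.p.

0.72181

Newton update: x ← x − f(x)/f'(x).
x_0 = 0.961000: f = 1.115583, f' = 4.664000 → x_1 = 0.961000 - (1.115583)/(4.664000) = 0.721810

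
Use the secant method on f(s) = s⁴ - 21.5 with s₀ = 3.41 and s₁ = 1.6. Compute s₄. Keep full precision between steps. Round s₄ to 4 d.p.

2.1040

f(s_0) = 113.712710, f(s_1) = -14.946400
s_2 = 1.600000 - (-14.946400)·(1.600000 - 3.410000)/(-14.946400 - (113.712710)) = 1.810269; f(s_2) = -10.760794
s_3 = 1.810269 - (-10.760794)·(1.810269 - 1.600000)/(-10.760794 - (-14.946400)) = 2.350849; f(s_3) = 9.042129
s_4 = 2.350849 - (9.042129)·(2.350849 - 1.810269)/(9.042129 - (-10.760794)) = 2.104017; f(s_4) = -1.902660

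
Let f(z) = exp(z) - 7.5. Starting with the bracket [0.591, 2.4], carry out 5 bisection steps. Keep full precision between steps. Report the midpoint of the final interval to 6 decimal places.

f(0.591000) = -5.694207, f(2.400000) = 3.523176 (opposite signs)
step 1: m = 1.495500, f(m) = -3.038433 < 0 → root in [1.495500, 2.400000]
step 2: m = 1.947750, f(m) = -0.487109 < 0 → root in [1.947750, 2.400000]
step 3: m = 2.173875, f(m) = 1.292288 > 0 → root in [1.947750, 2.173875]
step 4: m = 2.060812, f(m) = 0.352347 > 0 → root in [1.947750, 2.060812]
step 5: m = 2.004281, f(m) = -0.079242 < 0 → root in [2.004281, 2.060812]
Midpoint of [2.004281, 2.060812] = 2.032547

2.032547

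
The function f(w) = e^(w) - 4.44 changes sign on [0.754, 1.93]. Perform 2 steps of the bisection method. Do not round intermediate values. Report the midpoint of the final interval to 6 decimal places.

f(0.754000) = -2.314515, f(1.930000) = 2.449510 (opposite signs)
step 1: m = 1.342000, f(m) = -0.613311 < 0 → root in [1.342000, 1.930000]
step 2: m = 1.636000, f(m) = 0.694590 > 0 → root in [1.342000, 1.636000]
Midpoint of [1.342000, 1.636000] = 1.489000

1.489000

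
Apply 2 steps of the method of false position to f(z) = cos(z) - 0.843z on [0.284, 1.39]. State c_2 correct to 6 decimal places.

False-position update: c = (a·f(b) − b·f(a))/(f(b) − f(a)); replace the endpoint whose sign matches f(c).
f(0.284000) = 0.720530, f(1.390000) = -0.991957
step 1: c = 0.749350, f(c) = 0.100429 > 0 → new bracket [0.749350, 1.390000]
step 2: c = 0.808249, f(c) = 0.009412 > 0 → new bracket [0.808249, 1.390000]

0.808249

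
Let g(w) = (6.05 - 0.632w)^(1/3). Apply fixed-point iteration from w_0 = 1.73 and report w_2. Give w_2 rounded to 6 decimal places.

1.706827

w_1 = g(1.730000) = 1.705019
w_2 = g(1.705019) = 1.706827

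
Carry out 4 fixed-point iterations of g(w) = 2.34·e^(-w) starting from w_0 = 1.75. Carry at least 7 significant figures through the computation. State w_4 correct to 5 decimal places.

1.42980

w_1 = g(1.750000) = 0.406631
w_2 = g(0.406631) = 1.558182
w_3 = g(1.558182) = 0.492613
w_4 = g(0.492613) = 1.429805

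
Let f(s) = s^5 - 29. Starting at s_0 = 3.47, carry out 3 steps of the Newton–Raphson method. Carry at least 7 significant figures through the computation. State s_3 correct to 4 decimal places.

2.0678

Newton update: s ← s − f(s)/f'(s).
f'(s) = 5s^4
s_0 = 3.470000: f = 474.091957, f' = 724.916364 → s_1 = 3.470000 - (474.091957)/(724.916364) = 2.816005
s_1 = 2.816005: f = 148.078898, f' = 314.415142 → s_2 = 2.816005 - (148.078898)/(314.415142) = 2.345038
s_2 = 2.345038: f = 41.916914, f' = 151.206293 → s_3 = 2.345038 - (41.916914)/(151.206293) = 2.067822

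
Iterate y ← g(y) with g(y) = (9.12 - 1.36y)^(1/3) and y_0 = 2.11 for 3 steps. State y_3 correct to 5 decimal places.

y_1 = g(2.110000) = 1.842055
y_2 = g(1.842055) = 1.877179
y_3 = g(1.877179) = 1.872649

1.87265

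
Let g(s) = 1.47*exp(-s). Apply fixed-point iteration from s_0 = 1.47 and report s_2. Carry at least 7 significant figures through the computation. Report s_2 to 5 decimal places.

s_1 = g(1.470000) = 0.337990
s_2 = g(0.337990) = 1.048407

1.04841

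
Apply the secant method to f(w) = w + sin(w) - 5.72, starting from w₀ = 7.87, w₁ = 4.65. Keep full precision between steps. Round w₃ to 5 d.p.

6.02118

Secant update: w_(k+1) = w_k − f(w_k)·(w_k − w_(k-1))/(f(w_k) − f(w_(k-1))).
f(w_0) = 3.149872, f(w_1) = -2.068054
w_2 = 4.650000 - (-2.068054)·(4.650000 - 7.870000)/(-2.068054 - (3.149872)) = 5.926203; f(w_2) = -0.143245
w_3 = 5.926203 - (-0.143245)·(5.926203 - 4.650000)/(-0.143245 - (-2.068054)) = 6.021179; f(w_3) = 0.042159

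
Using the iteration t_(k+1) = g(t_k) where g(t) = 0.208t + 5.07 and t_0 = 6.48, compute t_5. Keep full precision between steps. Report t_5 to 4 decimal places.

6.4015

t_1 = g(6.480000) = 6.417840
t_2 = g(6.417840) = 6.404911
t_3 = g(6.404911) = 6.402221
t_4 = g(6.402221) = 6.401662
t_5 = g(6.401662) = 6.401546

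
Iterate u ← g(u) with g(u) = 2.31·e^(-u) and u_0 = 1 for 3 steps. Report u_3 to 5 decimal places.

u_1 = g(1.000000) = 0.849802
u_2 = g(0.849802) = 0.987524
u_3 = g(0.987524) = 0.860470

0.86047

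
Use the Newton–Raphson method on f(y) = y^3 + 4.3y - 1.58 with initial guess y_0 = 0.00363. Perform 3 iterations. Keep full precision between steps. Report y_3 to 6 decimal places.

f'(y) = 3y^2 + 4.3
y_0 = 0.003630: f = -1.564391, f' = 4.300040 → y_1 = 0.003630 - (-1.564391)/(4.300040) = 0.367439
y_1 = 0.367439: f = 0.049594, f' = 4.705033 → y_2 = 0.367439 - (0.049594)/(4.705033) = 0.356898
y_2 = 0.356898: f = 0.000121, f' = 4.682128 → y_3 = 0.356898 - (0.000121)/(4.682128) = 0.356872

0.356872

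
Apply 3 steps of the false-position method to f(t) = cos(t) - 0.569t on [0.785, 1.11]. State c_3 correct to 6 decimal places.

0.979570

f(0.785000) = 0.260723, f(1.110000) = -0.186928
step 1: c = 0.974288, f(c) = 0.007387 > 0 → new bracket [0.974288, 1.110000]
step 2: c = 0.979447, f(c) = 0.000176 > 0 → new bracket [0.979447, 1.110000]
step 3: c = 0.979570, f(c) = 0.000004 > 0 → new bracket [0.979570, 1.110000]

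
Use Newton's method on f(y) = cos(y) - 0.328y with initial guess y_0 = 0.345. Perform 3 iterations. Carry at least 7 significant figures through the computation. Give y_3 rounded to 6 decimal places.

f'(y) = -sin(y) - 0.328
y_0 = 0.345000: f = 0.827915, f' = -0.666197 → y_1 = 0.345000 - (0.827915)/(-0.666197) = 1.587749
y_1 = 1.587749: f = -0.537734, f' = -1.327856 → y_2 = 1.587749 - (-0.537734)/(-1.327856) = 1.182785
y_2 = 1.182785: f = -0.009606, f' = -1.253663 → y_3 = 1.182785 - (-0.009606)/(-1.253663) = 1.175123

1.175123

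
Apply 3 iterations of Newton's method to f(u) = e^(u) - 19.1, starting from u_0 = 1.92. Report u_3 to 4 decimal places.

f'(u) = e^(u)
u_0 = 1.920000: f = -12.279042, f' = 6.820958 → u_1 = 1.920000 - (-12.279042)/(6.820958) = 3.720193
u_1 = 3.720193: f = 22.172358, f' = 41.272358 → u_2 = 3.720193 - (22.172358)/(41.272358) = 3.182972
u_2 = 3.182972: f = 5.018338, f' = 24.118338 → u_3 = 3.182972 - (5.018338)/(24.118338) = 2.974901

2.9749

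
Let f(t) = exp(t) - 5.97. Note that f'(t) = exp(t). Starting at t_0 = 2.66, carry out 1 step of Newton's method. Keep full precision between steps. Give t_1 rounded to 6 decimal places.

Newton update: t ← t − f(t)/f'(t).
t_0 = 2.660000: f = 8.326289, f' = 14.296289 → t_1 = 2.660000 - (8.326289)/(14.296289) = 2.077591

2.077591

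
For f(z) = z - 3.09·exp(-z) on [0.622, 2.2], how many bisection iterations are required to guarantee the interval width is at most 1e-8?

28

Initial width b − a = 2.2 − 0.622 = 1.578000.
After n steps the width is (b−a)/2^n; need (b−a)/2^n ≤ 1e-8.
So n ≥ log₂(1.578000/1e-8) = log₂(157800000.0000) ≈ 27.2335.
Hence n = 28.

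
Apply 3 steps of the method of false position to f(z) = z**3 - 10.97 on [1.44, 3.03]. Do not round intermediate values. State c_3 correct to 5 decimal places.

2.19735

False-position update: c = (a·f(b) − b·f(a))/(f(b) − f(a)); replace the endpoint whose sign matches f(c).
f(1.440000) = -7.984016, f(3.030000) = 16.848127
step 1: c = 1.951216, f(c) = -3.541246 < 0 → new bracket [1.951216, 3.030000]
step 2: c = 2.138580, f(c) = -1.189150 < 0 → new bracket [2.138580, 3.030000]
step 3: c = 2.197349, f(c) = -0.360445 < 0 → new bracket [2.197349, 3.030000]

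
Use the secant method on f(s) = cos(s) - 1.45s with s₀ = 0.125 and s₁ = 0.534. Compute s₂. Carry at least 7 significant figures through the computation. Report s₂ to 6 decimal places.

0.582821

Secant update: s_(k+1) = s_k − f(s_k)·(s_k − s_(k-1))/(f(s_k) − f(s_(k-1))).
f(s_0) = 0.810948, f(s_1) = 0.086478
s_2 = 0.534000 - (0.086478)·(0.534000 - 0.125000)/(0.086478 - (0.810948)) = 0.582821; f(s_2) = -0.010178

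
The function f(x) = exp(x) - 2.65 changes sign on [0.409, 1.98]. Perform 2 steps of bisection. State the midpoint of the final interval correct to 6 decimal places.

f(0.409000) = -1.144688, f(1.980000) = 4.592743 (opposite signs)
step 1: m = 1.194500, f(m) = 0.651906 > 0 → root in [0.409000, 1.194500]
step 2: m = 0.801750, f(m) = -0.420561 < 0 → root in [0.801750, 1.194500]
Midpoint of [0.801750, 1.194500] = 0.998125

0.998125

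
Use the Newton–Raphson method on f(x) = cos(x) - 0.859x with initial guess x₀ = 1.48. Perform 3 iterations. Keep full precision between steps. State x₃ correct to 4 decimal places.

0.8060

f'(x) = -sin(x) - 0.859
x_0 = 1.480000: f = -1.180648, f' = -1.854881 → x_1 = 1.480000 - (-1.180648)/(-1.854881) = 0.843491
x_1 = 0.843491: f = -0.059700, f' = -1.605969 → x_2 = 0.843491 - (-0.059700)/(-1.605969) = 0.806317
x_2 = 0.806317: f = -0.000466, f' = -1.580743 → x_3 = 0.806317 - (-0.000466)/(-1.580743) = 0.806023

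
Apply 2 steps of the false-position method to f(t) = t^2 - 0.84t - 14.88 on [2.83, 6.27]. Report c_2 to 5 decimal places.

f(2.830000) = -9.248300, f(6.270000) = 19.166100
step 1: c = 3.949649, f(c) = -2.597979 < 0 → new bracket [3.949649, 6.270000]
step 2: c = 4.226629, f(c) = -0.565974 < 0 → new bracket [4.226629, 6.270000]

4.22663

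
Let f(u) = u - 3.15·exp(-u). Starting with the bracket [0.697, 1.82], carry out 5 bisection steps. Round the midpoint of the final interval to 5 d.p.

1.06548

f(0.697000) = -0.871943, f(1.820000) = 1.309619 (opposite signs)
step 1: m = 1.258500, f(m) = 0.363649 > 0 → root in [0.697000, 1.258500]
step 2: m = 0.977750, f(m) = -0.207143 < 0 → root in [0.977750, 1.258500]
step 3: m = 1.118125, f(m) = 0.088415 > 0 → root in [0.977750, 1.118125]
step 4: m = 1.047937, f(m) = -0.056642 < 0 → root in [1.047937, 1.118125]
step 5: m = 1.083031, f(m) = 0.016543 > 0 → root in [1.047937, 1.083031]
Midpoint of [1.047937, 1.083031] = 1.065484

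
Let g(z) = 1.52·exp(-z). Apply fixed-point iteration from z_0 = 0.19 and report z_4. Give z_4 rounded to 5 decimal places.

0.56686

z_1 = g(0.190000) = 1.256978
z_2 = g(1.256978) = 0.432459
z_3 = g(0.432459) = 0.986345
z_4 = g(0.986345) = 0.566864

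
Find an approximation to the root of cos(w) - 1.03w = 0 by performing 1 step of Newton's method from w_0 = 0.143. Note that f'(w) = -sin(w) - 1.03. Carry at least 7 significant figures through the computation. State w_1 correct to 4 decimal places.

w_0 = 0.143000: f = 0.842503, f' = -1.172513 → w_1 = 0.143000 - (0.842503)/(-1.172513) = 0.861545

0.8615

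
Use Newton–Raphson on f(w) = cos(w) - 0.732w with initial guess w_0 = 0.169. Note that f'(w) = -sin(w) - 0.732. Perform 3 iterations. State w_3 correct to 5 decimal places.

0.87535

Newton update: w ← w − f(w)/f'(w).
w_0 = 0.169000: f = 0.862045, f' = -0.900197 → w_1 = 0.169000 - (0.862045)/(-0.900197) = 1.126619
w_1 = 1.126619: f = -0.394970, f' = -1.634964 → w_2 = 1.126619 - (-0.394970)/(-1.634964) = 0.885042
w_2 = 0.885042: f = -0.014594, f' = -1.505942 → w_3 = 0.885042 - (-0.014594)/(-1.505942) = 0.875351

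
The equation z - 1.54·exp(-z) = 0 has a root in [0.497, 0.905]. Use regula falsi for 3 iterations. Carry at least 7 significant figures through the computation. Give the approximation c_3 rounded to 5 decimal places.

f(0.497000) = -0.439864, f(0.905000) = 0.282005
step 1: c = 0.745611, f(c) = 0.014966 > 0 → new bracket [0.497000, 0.745611]
step 2: c = 0.737430, f(c) = 0.000784 > 0 → new bracket [0.497000, 0.737430]
step 3: c = 0.737002, f(c) = 0.000041 > 0 → new bracket [0.497000, 0.737002]

0.73700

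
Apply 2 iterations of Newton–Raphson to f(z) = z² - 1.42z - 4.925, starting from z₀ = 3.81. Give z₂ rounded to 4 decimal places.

f'(z) = 2z - 1.42
z_0 = 3.810000: f = 4.180900, f' = 6.200000 → z_1 = 3.810000 - (4.180900)/(6.200000) = 3.135661
z_1 = 3.135661: f = 0.454733, f' = 4.851323 → z_2 = 3.135661 - (0.454733)/(4.851323) = 3.041928

3.0419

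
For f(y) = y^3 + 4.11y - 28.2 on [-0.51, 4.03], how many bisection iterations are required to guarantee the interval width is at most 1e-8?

29

Initial width b − a = 4.03 − -0.51 = 4.540000.
After n steps the width is (b−a)/2^n; need (b−a)/2^n ≤ 1e-8.
So n ≥ log₂(4.540000/1e-8) = log₂(454000000.0000) ≈ 28.7581.
Hence n = 29.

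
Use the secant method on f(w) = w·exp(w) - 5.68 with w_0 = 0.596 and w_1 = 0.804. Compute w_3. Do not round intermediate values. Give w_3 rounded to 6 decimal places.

f(w_0) = -4.598352, f(w_1) = -3.883493
w_2 = 0.804000 - (-3.883493)·(0.804000 - 0.596000)/(-3.883493 - (-4.598352)) = 1.933966; f(w_2) = 7.697033
w_3 = 1.933966 - (7.697033)·(1.933966 - 0.804000)/(7.697033 - (-3.883493)) = 1.182931; f(w_3) = -1.819002

1.182931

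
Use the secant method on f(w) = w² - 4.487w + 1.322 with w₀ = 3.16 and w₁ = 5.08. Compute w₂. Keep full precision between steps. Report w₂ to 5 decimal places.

f(w_0) = -2.871320, f(w_1) = 4.334440
w_2 = 5.080000 - (4.334440)·(5.080000 - 3.160000)/(4.334440 - (-2.871320)) = 3.925073; f(w_2) = -0.883604

3.92507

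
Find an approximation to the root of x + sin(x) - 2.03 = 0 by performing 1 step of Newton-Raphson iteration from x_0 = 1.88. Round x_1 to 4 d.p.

0.7264

f'(x) = 1 + cos(x)
x_0 = 1.880000: f = 0.802576, f' = 0.695700 → x_1 = 1.880000 - (0.802576)/(0.695700) = 0.726376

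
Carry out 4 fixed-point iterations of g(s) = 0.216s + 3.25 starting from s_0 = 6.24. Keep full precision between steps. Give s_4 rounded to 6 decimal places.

4.149968

s_1 = g(6.240000) = 4.597840
s_2 = g(4.597840) = 4.243133
s_3 = g(4.243133) = 4.166517
s_4 = g(4.166517) = 4.149968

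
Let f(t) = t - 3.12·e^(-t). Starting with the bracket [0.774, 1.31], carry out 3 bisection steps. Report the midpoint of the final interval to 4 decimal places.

1.0755

f(0.774000) = -0.664834, f(1.310000) = 0.468161 (opposite signs)
step 1: m = 1.042000, f(m) = -0.058575 < 0 → root in [1.042000, 1.310000]
step 2: m = 1.176000, f(m) = 0.213448 > 0 → root in [1.042000, 1.176000]
step 3: m = 1.109000, f(m) = 0.079747 > 0 → root in [1.042000, 1.109000]
Midpoint of [1.042000, 1.109000] = 1.075500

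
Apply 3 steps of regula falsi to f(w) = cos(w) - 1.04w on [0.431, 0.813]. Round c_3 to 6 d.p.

0.721766

False-position update: c = (a·f(b) − b·f(a))/(f(b) − f(a)); replace the endpoint whose sign matches f(c).
f(0.431000) = 0.460308, f(0.813000) = -0.158198
step 1: c = 0.715294, f(c) = 0.010994 > 0 → new bracket [0.715294, 0.813000]
step 2: c = 0.721643, f(c) = 0.000212 > 0 → new bracket [0.721643, 0.813000]
step 3: c = 0.721766, f(c) = 0.000004 > 0 → new bracket [0.721766, 0.813000]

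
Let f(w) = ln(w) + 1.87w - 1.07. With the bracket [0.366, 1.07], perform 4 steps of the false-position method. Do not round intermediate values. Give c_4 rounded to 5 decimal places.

f(0.366000) = -1.390702, f(1.070000) = 0.998559
step 1: c = 0.775773, f(c) = 0.126800 > 0 → new bracket [0.366000, 0.775773]
step 2: c = 0.741533, f(c) = 0.017631 > 0 → new bracket [0.366000, 0.741533]
step 3: c = 0.736832, f(c) = 0.002479 > 0 → new bracket [0.366000, 0.736832]
step 4: c = 0.736172, f(c) = 0.000349 > 0 → new bracket [0.366000, 0.736172]

0.73617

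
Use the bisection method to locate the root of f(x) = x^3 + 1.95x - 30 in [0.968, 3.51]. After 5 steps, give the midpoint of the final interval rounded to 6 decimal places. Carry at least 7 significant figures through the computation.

f(0.968000) = -27.205361, f(3.510000) = 20.088051 (opposite signs)
step 1: m = 2.239000, f(m) = -14.409572 < 0 → root in [2.239000, 3.510000]
step 2: m = 2.874500, f(m) = -0.643449 < 0 → root in [2.874500, 3.510000]
step 3: m = 3.192250, f(m) = 8.755384 > 0 → root in [2.874500, 3.192250]
step 4: m = 3.033375, f(m) = 3.826268 > 0 → root in [2.874500, 3.033375]
step 5: m = 2.953937, f(m) = 1.535489 > 0 → root in [2.874500, 2.953937]
Midpoint of [2.874500, 2.953937] = 2.914219

2.914219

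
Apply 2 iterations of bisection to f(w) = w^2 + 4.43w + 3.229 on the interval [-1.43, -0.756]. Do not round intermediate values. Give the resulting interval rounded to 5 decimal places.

[-0.92450, -0.75600]

f(-1.430000) = -1.061000, f(-0.756000) = 0.451456 (opposite signs)
step 1: m = -1.093000, f(m) = -0.418341 < 0 → root in [-1.093000, -0.756000]
step 2: m = -0.924500, f(m) = -0.011835 < 0 → root in [-0.924500, -0.756000]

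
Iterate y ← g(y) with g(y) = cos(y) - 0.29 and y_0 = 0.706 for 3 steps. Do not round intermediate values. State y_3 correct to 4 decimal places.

0.5347

y_1 = g(0.706000) = 0.470963
y_2 = g(0.470963) = 0.601132
y_3 = g(0.601132) = 0.534696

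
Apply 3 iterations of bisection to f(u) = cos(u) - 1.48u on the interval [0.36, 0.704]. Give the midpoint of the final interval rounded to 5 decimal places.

f(0.360000) = 0.403097, f(0.704000) = -0.279661 (opposite signs)
step 1: m = 0.532000, f(m) = 0.074434 > 0 → root in [0.532000, 0.704000]
step 2: m = 0.618000, f(m) = -0.099601 < 0 → root in [0.532000, 0.618000]
step 3: m = 0.575000, f(m) = -0.011808 < 0 → root in [0.532000, 0.575000]
Midpoint of [0.532000, 0.575000] = 0.553500

0.55350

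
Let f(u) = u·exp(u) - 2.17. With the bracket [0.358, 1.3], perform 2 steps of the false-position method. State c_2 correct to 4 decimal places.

f(0.358000) = -1.657893, f(1.300000) = 2.600086
step 1: c = 0.724779, f(c) = -0.673858 < 0 → new bracket [0.724779, 1.300000]
step 2: c = 0.843173, f(c) = -0.210693 < 0 → new bracket [0.843173, 1.300000]

0.8432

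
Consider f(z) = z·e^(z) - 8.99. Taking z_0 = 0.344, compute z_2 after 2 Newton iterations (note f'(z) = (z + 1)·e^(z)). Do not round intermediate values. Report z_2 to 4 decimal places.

z_0 = 0.344000: f = -8.504761, f' = 1.895818 → z_1 = 0.344000 - (-8.504761)/(1.895818) = 4.830065
z_1 = 4.830065: f = 595.826229, f' = 730.035301 → z_2 = 4.830065 - (595.826229)/(730.035301) = 4.013904

4.0139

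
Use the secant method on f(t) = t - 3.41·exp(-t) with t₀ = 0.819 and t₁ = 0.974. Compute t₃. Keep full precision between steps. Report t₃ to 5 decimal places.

1.11607

f(t_0) = -0.684375, f(t_1) = -0.313513
t_2 = 0.974000 - (-0.313513)·(0.974000 - 0.819000)/(-0.313513 - (-0.684375)) = 1.105031; f(t_2) = -0.024363
t_3 = 1.105031 - (-0.024363)·(1.105031 - 0.974000)/(-0.024363 - (-0.313513)) = 1.116071; f(t_3) = -0.000922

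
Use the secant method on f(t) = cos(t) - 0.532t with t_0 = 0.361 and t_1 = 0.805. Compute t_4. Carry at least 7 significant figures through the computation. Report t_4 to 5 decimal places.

1.00602

f(t_0) = 0.743492, f(t_1) = 0.264851
t_2 = 0.805000 - (0.264851)·(0.805000 - 0.361000)/(0.264851 - (0.743492)) = 1.050683; f(t_2) = -0.061985
t_3 = 1.050683 - (-0.061985)·(1.050683 - 0.805000)/(-0.061985 - (0.264851)) = 1.004089; f(t_3) = 0.002682
t_4 = 1.004089 - (0.002682)·(1.004089 - 1.050683)/(0.002682 - (-0.061985)) = 1.006021; f(t_4) = 0.000023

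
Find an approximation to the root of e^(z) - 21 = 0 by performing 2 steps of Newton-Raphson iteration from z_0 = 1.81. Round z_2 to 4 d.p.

3.5473

Newton update: z ← z − f(z)/f'(z).
f'(z) = e^(z)
z_0 = 1.810000: f = -14.889553, f' = 6.110447 → z_1 = 1.810000 - (-14.889553)/(6.110447) = 4.246737
z_1 = 4.246737: f = 48.877022, f' = 69.877022 → z_2 = 4.246737 - (48.877022)/(69.877022) = 3.547265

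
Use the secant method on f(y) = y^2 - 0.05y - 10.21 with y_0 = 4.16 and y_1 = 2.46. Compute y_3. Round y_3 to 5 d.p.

f(y_0) = 6.887600, f(y_1) = -4.281400
y_2 = 2.460000 - (-4.281400)·(2.460000 - 4.160000)/(-4.281400 - (6.887600)) = 3.111659; f(y_2) = -0.683161
y_3 = 3.111659 - (-0.683161)·(3.111659 - 2.460000)/(-0.683161 - (-4.281400)) = 3.235383; f(y_3) = 0.095933

3.23538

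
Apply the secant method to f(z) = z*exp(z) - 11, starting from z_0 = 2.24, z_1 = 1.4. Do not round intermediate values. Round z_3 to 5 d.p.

Secant update: z_(k+1) = z_k − f(z_k)·(z_k − z_(k-1))/(f(z_k) − f(z_(k-1))).
f(z_0) = 10.041062, f(z_1) = -5.322720
z_2 = 1.400000 - (-5.322720)·(1.400000 - 2.240000)/(-5.322720 - (10.041062)) = 1.691015; f(z_2) = -1.826276
z_3 = 1.691015 - (-1.826276)·(1.691015 - 1.400000)/(-1.826276 - (-5.322720)) = 1.843018; f(z_3) = 0.639717

1.84302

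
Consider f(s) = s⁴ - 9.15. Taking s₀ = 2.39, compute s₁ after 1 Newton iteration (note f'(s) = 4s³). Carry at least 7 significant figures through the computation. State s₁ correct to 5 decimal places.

s_0 = 2.390000: f = 23.478086, f' = 54.607676 → s_1 = 2.390000 - (23.478086)/(54.607676) = 1.960059

1.96006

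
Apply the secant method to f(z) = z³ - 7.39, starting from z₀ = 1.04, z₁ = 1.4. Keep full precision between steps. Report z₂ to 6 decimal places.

2.432995

f(z_0) = -6.265136, f(z_1) = -4.646000
z_2 = 1.400000 - (-4.646000)·(1.400000 - 1.040000)/(-4.646000 - (-6.265136)) = 2.432995; f(z_2) = 7.012035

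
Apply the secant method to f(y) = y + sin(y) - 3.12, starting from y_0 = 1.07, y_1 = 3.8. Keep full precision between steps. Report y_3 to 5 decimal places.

3.39004

f(y_0) = -1.172799, f(y_1) = 0.068142
y_2 = 3.800000 - (0.068142)·(3.800000 - 1.070000)/(0.068142 - (-1.172799)) = 3.650091; f(y_2) = 0.043225
y_3 = 3.650091 - (0.043225)·(3.650091 - 3.800000)/(0.043225 - (0.068142)) = 3.390039; f(y_3) = 0.024141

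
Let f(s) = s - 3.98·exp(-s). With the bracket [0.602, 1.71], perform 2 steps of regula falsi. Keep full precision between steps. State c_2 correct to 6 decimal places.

f(0.602000) = -1.577906, f(1.710000) = 0.990154
step 1: c = 1.282794, f(c) = 0.179293 > 0 → new bracket [0.602000, 1.282794]
step 2: c = 1.213330, f(c) = 0.030451 > 0 → new bracket [0.602000, 1.213330]

1.213330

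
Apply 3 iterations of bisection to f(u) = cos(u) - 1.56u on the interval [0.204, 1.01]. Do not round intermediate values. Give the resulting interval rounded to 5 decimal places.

f(0.204000) = 0.661024, f(1.010000) = -1.043739 (opposite signs)
step 1: m = 0.607000, f(m) = -0.125557 < 0 → root in [0.204000, 0.607000]
step 2: m = 0.405500, f(m) = 0.286325 > 0 → root in [0.405500, 0.607000]
step 3: m = 0.506250, f(m) = 0.084819 > 0 → root in [0.506250, 0.607000]

[0.50625, 0.60700]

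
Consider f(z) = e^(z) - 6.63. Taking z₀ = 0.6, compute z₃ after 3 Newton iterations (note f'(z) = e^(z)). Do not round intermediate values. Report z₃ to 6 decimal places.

2.043602

z_0 = 0.600000: f = -4.807881, f' = 1.822119 → z_1 = 0.600000 - (-4.807881)/(1.822119) = 3.238621
z_1 = 3.238621: f = 18.868539, f' = 25.498539 → z_2 = 3.238621 - (18.868539)/(25.498539) = 2.498636
z_2 = 2.498636: f = 5.535889, f' = 12.165889 → z_3 = 2.498636 - (5.535889)/(12.165889) = 2.043602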